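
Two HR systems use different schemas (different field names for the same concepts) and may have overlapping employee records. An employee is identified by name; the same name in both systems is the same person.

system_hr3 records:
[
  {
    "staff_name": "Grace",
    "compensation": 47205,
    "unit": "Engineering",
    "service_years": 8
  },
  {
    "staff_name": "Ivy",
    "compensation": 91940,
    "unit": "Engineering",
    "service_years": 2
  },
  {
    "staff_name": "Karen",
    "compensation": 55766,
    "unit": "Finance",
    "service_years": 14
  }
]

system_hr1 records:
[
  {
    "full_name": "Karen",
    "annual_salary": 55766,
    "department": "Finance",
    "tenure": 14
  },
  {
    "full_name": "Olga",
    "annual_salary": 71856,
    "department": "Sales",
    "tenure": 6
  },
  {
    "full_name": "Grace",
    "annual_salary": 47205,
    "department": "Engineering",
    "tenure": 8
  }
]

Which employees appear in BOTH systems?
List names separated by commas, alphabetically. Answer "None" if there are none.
Grace, Karen

Schema mapping: "staff_name" (system_hr3) = "full_name" (system_hr1) = employee name

Names in system_hr3: ['Grace', 'Ivy', 'Karen']
Names in system_hr1: ['Grace', 'Karen', 'Olga']

Intersection: ['Grace', 'Karen']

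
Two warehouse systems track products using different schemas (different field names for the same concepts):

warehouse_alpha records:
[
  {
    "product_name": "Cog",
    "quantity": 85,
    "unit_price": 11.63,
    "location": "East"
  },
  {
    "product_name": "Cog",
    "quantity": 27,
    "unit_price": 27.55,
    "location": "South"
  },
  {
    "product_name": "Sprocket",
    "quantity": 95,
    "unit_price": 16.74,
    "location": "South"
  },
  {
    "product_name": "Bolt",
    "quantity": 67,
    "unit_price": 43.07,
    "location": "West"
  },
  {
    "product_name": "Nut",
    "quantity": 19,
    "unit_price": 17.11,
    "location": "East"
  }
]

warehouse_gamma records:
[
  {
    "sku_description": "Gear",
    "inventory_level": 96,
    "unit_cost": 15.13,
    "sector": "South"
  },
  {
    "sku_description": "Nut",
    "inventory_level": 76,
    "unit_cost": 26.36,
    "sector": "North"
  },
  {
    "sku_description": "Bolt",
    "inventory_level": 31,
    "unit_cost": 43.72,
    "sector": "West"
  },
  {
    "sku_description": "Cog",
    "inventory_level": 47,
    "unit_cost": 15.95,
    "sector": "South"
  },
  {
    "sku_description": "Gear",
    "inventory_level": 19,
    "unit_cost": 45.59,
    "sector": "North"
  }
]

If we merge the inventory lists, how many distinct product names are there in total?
5

Schema mapping: "product_name" (warehouse_alpha) = "sku_description" (warehouse_gamma) = product name

Products in warehouse_alpha: ['Bolt', 'Cog', 'Nut', 'Sprocket']
Products in warehouse_gamma: ['Bolt', 'Cog', 'Gear', 'Nut']

Union (unique products): ['Bolt', 'Cog', 'Gear', 'Nut', 'Sprocket']
Count: 5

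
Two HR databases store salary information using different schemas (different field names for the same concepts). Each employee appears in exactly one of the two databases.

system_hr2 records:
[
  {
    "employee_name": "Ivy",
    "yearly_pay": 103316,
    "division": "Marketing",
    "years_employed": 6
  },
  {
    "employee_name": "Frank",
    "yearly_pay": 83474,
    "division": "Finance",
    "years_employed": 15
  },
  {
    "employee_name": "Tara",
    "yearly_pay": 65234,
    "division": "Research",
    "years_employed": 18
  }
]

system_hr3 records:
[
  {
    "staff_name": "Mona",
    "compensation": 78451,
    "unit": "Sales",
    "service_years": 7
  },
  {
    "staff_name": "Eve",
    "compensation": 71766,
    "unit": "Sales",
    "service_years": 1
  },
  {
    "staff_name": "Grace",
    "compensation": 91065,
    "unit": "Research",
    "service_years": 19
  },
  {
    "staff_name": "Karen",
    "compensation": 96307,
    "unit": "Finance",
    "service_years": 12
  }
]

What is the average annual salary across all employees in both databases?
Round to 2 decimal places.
84230.43

Schema mapping: "yearly_pay" (system_hr2) = "compensation" (system_hr3) = annual salary

All salaries: [103316, 83474, 65234, 78451, 71766, 91065, 96307]
Sum: 589613
Count: 7
Average: 589613 / 7 = 84230.43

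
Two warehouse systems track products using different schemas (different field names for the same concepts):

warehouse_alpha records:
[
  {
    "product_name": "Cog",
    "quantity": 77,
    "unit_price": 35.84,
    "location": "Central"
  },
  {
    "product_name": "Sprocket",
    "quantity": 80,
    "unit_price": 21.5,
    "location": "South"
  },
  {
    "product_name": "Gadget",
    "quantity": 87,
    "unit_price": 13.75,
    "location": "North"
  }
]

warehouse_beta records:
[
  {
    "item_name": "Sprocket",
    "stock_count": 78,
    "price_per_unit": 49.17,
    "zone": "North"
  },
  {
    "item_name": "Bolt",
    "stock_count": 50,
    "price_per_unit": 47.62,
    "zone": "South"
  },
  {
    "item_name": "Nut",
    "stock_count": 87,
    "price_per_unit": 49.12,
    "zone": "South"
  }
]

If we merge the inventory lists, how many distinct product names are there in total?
5

Schema mapping: "product_name" (warehouse_alpha) = "item_name" (warehouse_beta) = product name

Products in warehouse_alpha: ['Cog', 'Gadget', 'Sprocket']
Products in warehouse_beta: ['Bolt', 'Nut', 'Sprocket']

Union (unique products): ['Bolt', 'Cog', 'Gadget', 'Nut', 'Sprocket']
Count: 5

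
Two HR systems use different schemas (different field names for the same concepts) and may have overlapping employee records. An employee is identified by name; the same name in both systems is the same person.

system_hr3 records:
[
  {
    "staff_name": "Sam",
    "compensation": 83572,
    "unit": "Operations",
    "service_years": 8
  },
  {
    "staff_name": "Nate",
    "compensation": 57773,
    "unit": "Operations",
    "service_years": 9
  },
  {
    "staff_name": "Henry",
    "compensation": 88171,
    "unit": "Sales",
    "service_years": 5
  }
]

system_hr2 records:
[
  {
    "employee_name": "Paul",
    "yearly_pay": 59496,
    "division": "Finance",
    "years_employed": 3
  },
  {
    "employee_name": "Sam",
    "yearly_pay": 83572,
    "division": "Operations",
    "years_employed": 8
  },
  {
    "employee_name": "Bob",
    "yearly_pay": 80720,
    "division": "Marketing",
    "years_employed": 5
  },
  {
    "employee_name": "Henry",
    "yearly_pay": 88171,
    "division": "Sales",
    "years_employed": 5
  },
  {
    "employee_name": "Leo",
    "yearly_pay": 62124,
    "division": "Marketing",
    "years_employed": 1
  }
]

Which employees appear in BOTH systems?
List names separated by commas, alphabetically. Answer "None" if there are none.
Henry, Sam

Schema mapping: "staff_name" (system_hr3) = "employee_name" (system_hr2) = employee name

Names in system_hr3: ['Henry', 'Nate', 'Sam']
Names in system_hr2: ['Bob', 'Henry', 'Leo', 'Paul', 'Sam']

Intersection: ['Henry', 'Sam']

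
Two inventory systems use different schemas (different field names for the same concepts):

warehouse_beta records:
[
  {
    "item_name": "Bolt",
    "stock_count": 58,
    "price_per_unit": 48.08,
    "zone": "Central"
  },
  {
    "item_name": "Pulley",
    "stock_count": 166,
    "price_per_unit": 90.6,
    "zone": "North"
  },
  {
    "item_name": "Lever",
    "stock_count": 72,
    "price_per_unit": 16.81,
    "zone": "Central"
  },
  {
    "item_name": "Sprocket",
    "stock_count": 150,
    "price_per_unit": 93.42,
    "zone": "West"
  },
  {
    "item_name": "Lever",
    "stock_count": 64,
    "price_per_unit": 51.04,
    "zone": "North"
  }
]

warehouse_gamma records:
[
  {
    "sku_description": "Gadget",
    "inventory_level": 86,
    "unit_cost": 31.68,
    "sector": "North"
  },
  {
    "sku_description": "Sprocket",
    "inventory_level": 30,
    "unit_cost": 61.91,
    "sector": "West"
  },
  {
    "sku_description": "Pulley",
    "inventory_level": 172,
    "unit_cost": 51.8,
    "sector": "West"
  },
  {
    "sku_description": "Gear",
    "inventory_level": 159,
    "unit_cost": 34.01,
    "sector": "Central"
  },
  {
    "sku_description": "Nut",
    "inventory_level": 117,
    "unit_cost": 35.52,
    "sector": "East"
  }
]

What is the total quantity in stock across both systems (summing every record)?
1074

To reconcile these schemas, identify the field holding the quantity in stock in each system:
1. In warehouse_beta it is "stock_count"
2. In warehouse_gamma it is "inventory_level"

From warehouse_beta: 58 + 166 + 72 + 150 + 64 = 510
From warehouse_gamma: 86 + 30 + 172 + 159 + 117 = 564

Total: 510 + 564 = 1074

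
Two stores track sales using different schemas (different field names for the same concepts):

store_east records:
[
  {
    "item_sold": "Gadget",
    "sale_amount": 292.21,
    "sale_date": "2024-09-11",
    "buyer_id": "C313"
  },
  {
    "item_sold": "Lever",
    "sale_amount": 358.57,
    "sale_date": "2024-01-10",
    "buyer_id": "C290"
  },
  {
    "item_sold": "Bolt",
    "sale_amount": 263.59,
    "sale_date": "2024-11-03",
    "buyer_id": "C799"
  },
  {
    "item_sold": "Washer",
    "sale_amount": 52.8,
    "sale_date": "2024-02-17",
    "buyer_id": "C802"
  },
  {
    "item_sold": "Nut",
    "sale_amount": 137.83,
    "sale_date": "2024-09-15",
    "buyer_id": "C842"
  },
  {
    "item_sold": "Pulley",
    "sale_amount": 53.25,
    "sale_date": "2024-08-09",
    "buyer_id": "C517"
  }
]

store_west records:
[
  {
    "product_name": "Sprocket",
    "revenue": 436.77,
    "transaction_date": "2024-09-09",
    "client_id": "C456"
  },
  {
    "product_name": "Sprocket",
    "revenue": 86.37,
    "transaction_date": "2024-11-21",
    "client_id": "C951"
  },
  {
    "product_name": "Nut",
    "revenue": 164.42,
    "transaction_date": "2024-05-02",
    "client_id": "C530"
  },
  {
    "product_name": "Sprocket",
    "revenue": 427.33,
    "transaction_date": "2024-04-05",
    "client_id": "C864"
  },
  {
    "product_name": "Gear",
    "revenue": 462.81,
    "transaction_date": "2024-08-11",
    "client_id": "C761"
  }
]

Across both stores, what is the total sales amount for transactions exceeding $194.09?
2241.28

Schema mapping: "sale_amount" (store_east) = "revenue" (store_west) = sale amount

Sum of sales > $194.09 in store_east: 914.37
Sum of sales > $194.09 in store_west: 1326.91

Total: 914.37 + 1326.91 = 2241.28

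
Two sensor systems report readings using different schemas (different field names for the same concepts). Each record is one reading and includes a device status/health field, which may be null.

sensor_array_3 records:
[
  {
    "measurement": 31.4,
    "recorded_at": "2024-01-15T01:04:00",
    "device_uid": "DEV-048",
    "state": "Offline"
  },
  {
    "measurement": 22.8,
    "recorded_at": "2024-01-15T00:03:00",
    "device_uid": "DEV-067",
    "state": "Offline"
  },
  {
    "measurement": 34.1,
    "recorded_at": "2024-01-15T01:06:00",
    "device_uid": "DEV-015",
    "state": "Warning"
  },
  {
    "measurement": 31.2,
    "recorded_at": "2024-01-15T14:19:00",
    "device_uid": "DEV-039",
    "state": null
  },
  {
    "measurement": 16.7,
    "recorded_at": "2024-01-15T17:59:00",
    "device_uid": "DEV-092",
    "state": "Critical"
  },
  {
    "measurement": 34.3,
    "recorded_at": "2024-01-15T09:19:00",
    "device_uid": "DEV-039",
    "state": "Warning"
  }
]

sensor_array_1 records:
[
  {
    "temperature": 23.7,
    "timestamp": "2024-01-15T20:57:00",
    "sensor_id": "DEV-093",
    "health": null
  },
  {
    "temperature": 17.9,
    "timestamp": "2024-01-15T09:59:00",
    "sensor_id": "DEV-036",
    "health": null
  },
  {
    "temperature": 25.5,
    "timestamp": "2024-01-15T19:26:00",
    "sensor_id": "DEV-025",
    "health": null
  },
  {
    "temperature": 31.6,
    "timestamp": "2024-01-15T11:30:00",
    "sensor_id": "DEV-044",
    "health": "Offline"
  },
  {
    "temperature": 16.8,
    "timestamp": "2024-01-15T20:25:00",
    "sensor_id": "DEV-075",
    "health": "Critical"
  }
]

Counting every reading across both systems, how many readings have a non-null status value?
7

Schema mapping: "state" (sensor_array_3) = "health" (sensor_array_1) = status

Non-null in sensor_array_3: 5
Non-null in sensor_array_1: 2

Total non-null: 5 + 2 = 7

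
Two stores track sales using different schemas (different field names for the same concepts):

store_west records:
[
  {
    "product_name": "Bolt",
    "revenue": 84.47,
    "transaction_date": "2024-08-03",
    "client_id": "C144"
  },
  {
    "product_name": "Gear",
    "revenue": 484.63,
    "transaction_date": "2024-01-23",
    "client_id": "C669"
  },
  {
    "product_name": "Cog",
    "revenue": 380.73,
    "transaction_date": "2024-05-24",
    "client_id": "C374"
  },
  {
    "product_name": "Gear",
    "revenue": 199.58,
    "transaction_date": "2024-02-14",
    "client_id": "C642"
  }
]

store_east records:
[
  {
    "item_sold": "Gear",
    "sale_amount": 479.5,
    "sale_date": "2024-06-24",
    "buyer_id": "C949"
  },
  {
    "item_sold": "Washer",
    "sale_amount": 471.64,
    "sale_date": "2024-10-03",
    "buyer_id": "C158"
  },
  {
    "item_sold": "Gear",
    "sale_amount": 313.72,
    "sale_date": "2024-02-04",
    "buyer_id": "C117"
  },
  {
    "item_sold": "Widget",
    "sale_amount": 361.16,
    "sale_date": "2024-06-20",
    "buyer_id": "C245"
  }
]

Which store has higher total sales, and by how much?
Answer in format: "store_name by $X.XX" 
store_east by $476.61

Schema mapping: "revenue" (store_west) = "sale_amount" (store_east) = sale amount

Total for store_west: 1149.41
Total for store_east: 1626.02

Difference: |1149.41 - 1626.02| = 476.61
store_east has higher sales by $476.61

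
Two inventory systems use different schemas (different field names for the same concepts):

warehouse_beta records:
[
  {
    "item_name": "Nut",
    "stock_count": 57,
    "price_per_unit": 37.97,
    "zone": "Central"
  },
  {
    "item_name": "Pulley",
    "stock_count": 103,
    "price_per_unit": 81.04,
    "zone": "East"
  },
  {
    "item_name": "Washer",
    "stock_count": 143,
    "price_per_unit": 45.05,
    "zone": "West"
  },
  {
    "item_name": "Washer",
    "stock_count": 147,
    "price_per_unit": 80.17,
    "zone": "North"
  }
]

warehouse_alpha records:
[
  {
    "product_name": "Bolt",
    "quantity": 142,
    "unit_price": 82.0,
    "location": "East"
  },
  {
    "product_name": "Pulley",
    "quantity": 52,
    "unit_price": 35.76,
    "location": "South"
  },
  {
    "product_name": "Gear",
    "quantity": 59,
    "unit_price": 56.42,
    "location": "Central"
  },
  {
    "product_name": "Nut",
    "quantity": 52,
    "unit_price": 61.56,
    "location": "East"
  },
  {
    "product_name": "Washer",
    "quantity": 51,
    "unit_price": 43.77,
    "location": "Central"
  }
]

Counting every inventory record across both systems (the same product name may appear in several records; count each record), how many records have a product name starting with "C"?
0

Schema mapping: "item_name" (warehouse_beta) = "product_name" (warehouse_alpha) = product name

Records with product name starting with "C" in warehouse_beta: 0
Records with product name starting with "C" in warehouse_alpha: 0

Total: 0 + 0 = 0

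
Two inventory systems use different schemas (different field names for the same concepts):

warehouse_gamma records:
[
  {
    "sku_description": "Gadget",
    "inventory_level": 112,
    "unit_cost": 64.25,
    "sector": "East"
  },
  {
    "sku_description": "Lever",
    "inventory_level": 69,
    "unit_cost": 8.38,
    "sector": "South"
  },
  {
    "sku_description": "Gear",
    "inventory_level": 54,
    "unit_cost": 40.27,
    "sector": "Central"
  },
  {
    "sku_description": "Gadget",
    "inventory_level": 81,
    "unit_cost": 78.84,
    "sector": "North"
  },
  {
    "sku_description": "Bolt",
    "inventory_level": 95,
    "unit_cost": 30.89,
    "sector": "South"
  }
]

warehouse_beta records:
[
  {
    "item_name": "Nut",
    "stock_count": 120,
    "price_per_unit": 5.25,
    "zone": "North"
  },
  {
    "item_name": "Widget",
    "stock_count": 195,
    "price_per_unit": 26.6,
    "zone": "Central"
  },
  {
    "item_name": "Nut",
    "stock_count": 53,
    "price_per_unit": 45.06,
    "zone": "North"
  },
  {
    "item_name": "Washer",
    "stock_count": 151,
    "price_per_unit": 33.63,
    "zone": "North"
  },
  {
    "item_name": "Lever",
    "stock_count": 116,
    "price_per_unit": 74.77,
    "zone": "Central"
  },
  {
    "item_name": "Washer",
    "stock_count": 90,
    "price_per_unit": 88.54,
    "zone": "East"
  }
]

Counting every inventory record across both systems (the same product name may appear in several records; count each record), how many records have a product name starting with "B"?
1

Schema mapping: "sku_description" (warehouse_gamma) = "item_name" (warehouse_beta) = product name

Records with product name starting with "B" in warehouse_gamma: 1
Records with product name starting with "B" in warehouse_beta: 0

Total: 1 + 0 = 1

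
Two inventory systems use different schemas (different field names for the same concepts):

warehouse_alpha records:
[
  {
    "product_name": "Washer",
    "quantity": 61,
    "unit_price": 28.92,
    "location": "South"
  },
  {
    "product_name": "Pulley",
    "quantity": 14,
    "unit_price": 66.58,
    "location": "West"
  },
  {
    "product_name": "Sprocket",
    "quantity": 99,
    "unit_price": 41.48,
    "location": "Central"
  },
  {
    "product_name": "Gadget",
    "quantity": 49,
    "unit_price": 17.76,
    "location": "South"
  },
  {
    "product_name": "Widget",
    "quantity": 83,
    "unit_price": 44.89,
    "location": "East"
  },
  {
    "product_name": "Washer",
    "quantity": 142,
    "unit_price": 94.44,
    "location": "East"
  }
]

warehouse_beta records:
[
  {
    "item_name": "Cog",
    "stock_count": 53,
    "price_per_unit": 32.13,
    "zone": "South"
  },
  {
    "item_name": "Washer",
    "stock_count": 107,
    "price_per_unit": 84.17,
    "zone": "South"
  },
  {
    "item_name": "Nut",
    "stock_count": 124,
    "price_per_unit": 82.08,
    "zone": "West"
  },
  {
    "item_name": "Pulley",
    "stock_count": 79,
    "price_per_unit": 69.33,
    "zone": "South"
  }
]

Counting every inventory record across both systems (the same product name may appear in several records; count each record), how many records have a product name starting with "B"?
0

Schema mapping: "product_name" (warehouse_alpha) = "item_name" (warehouse_beta) = product name

Records with product name starting with "B" in warehouse_alpha: 0
Records with product name starting with "B" in warehouse_beta: 0

Total: 0 + 0 = 0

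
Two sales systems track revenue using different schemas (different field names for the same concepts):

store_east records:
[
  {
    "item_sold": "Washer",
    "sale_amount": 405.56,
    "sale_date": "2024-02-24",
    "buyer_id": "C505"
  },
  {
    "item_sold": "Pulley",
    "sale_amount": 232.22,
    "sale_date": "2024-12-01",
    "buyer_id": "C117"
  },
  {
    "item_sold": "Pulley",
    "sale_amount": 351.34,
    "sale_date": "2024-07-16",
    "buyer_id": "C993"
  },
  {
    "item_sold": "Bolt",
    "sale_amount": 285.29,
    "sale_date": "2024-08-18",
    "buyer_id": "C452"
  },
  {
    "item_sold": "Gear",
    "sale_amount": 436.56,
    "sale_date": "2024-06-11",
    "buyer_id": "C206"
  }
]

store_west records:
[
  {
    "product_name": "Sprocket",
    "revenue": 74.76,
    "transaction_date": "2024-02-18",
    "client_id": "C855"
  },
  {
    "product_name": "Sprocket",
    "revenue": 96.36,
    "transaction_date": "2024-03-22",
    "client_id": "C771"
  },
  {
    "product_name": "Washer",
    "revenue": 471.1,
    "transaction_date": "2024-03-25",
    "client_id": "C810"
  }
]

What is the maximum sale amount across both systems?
471.1

Reconcile: "sale_amount" (store_east) = "revenue" (store_west) = sale amount

Maximum in store_east: 436.56
Maximum in store_west: 471.1

Overall maximum: max(436.56, 471.1) = 471.1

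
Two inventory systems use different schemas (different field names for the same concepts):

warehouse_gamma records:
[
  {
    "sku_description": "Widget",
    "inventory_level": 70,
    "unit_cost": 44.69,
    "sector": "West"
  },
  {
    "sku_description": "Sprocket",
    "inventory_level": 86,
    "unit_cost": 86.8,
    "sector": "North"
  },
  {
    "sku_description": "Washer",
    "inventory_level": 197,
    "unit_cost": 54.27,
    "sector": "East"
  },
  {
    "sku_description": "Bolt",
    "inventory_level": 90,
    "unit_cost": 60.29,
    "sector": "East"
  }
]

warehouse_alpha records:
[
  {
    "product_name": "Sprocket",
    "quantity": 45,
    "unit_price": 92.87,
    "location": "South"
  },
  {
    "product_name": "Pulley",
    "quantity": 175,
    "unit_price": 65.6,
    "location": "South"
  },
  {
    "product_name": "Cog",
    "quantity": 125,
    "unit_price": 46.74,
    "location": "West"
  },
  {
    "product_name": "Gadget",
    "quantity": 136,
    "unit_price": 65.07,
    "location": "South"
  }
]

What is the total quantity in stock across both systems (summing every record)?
924

To reconcile these schemas, identify the field holding the quantity in stock in each system:
1. In warehouse_gamma it is "inventory_level"
2. In warehouse_alpha it is "quantity"

From warehouse_gamma: 70 + 86 + 197 + 90 = 443
From warehouse_alpha: 45 + 175 + 125 + 136 = 481

Total: 443 + 481 = 924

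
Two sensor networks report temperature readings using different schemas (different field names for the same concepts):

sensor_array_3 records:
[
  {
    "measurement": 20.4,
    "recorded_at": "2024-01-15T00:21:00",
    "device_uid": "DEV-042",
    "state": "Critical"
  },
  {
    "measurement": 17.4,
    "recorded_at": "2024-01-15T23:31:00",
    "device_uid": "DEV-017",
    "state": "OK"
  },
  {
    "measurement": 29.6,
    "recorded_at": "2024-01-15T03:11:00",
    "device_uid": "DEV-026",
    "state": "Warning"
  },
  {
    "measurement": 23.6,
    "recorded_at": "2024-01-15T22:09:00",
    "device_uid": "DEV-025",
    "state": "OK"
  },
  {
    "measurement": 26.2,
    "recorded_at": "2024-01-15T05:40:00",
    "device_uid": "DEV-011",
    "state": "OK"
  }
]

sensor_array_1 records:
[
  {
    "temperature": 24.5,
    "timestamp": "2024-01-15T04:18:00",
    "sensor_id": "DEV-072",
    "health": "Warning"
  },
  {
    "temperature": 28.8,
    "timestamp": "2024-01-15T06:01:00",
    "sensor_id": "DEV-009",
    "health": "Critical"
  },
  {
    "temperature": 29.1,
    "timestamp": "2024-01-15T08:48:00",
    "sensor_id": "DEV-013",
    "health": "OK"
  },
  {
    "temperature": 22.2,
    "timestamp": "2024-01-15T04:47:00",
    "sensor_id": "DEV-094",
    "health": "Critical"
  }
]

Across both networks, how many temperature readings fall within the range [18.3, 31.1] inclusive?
8

Schema mapping: "measurement" (sensor_array_3) = "temperature" (sensor_array_1) = temperature

Readings in [18.3, 31.1] from sensor_array_3: 4
Readings in [18.3, 31.1] from sensor_array_1: 4

Total count: 4 + 4 = 8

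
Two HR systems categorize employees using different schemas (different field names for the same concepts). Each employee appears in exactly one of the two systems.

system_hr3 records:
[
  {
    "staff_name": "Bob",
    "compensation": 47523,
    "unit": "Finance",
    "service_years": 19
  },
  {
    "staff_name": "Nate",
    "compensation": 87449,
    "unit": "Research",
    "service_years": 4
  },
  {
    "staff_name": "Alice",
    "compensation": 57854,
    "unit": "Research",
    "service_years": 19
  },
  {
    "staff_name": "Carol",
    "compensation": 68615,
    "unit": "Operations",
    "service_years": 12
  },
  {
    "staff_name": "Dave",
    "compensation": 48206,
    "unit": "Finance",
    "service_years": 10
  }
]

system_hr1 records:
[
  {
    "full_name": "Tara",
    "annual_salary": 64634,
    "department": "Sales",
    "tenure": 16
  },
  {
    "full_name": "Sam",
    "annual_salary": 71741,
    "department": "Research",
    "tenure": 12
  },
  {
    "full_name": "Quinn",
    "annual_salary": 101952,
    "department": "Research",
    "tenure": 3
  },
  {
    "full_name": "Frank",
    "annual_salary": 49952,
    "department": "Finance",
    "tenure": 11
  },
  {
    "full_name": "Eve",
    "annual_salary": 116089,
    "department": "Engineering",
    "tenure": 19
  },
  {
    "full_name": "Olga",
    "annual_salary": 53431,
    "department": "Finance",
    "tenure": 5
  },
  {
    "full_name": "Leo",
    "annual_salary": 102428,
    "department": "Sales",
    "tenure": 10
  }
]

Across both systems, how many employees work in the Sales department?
2

Schema mapping: "unit" (system_hr3) = "department" (system_hr1) = department

Sales employees in system_hr3: 0
Sales employees in system_hr1: 2

Total in Sales: 0 + 2 = 2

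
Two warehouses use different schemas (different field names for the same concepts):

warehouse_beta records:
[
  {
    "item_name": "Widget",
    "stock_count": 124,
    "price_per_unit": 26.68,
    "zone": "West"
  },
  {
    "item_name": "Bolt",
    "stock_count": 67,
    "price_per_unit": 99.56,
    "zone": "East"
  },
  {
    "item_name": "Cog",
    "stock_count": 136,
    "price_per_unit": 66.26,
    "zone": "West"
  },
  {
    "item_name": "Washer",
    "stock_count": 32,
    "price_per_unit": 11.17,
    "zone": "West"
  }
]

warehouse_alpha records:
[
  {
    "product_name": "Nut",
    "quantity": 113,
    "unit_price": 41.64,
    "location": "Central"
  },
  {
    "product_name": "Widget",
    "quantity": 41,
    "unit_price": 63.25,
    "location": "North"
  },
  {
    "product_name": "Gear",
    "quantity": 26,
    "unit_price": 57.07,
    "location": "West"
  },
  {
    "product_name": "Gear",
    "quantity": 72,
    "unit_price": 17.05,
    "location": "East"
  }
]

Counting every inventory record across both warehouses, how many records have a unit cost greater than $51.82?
4

Schema mapping: "price_per_unit" (warehouse_beta) = "unit_price" (warehouse_alpha) = unit cost

Records > $51.82 in warehouse_beta: 2
Records > $51.82 in warehouse_alpha: 2

Total count: 2 + 2 = 4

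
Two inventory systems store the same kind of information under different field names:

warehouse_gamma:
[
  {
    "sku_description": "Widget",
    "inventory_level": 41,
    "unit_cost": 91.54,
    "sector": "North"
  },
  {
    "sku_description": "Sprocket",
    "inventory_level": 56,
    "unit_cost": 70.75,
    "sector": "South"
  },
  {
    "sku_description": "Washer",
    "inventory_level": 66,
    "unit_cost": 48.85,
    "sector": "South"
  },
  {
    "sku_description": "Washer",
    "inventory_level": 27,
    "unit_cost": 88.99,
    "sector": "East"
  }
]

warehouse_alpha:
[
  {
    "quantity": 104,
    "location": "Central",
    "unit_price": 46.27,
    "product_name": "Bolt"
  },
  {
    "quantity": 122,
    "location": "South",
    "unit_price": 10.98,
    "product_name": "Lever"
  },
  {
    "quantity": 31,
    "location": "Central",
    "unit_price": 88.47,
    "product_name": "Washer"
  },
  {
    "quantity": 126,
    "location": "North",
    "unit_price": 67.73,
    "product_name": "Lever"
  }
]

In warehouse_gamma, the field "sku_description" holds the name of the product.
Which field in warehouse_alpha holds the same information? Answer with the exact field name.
product_name

In warehouse_gamma, "sku_description" holds the name of the product.
The fields in warehouse_alpha are: "quantity", "location", "unit_price", "product_name".
"product_name" is the match: the name refers to the same concept and its values are product-name strings (e.g. 'Bolt', 'Lever').
The other fields ("quantity", "location", "unit_price") hold different kinds of data.

So "sku_description" in warehouse_gamma corresponds to "product_name" in warehouse_alpha.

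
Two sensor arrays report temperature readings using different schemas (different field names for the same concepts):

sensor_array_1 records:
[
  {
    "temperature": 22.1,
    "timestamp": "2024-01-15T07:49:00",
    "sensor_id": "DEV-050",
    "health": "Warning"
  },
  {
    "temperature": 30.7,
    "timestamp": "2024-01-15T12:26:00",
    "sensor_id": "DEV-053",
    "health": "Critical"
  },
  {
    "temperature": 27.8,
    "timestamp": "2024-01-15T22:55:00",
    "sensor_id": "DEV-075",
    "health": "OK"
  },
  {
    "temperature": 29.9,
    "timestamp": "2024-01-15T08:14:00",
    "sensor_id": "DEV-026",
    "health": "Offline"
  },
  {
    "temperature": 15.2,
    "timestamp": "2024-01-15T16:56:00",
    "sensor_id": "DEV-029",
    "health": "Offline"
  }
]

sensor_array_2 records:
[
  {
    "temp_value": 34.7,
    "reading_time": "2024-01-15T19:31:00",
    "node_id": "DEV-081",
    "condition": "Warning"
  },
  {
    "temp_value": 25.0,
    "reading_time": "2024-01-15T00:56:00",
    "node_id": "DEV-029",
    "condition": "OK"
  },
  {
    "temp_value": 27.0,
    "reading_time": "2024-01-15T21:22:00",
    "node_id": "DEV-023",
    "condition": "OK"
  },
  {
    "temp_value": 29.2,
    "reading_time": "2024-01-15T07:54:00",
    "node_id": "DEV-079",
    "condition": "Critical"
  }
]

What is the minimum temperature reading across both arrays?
15.2

Schema mapping: "temperature" (sensor_array_1) = "temp_value" (sensor_array_2) = temperature reading

Minimum in sensor_array_1: 15.2
Minimum in sensor_array_2: 25.0

Overall minimum: min(15.2, 25.0) = 15.2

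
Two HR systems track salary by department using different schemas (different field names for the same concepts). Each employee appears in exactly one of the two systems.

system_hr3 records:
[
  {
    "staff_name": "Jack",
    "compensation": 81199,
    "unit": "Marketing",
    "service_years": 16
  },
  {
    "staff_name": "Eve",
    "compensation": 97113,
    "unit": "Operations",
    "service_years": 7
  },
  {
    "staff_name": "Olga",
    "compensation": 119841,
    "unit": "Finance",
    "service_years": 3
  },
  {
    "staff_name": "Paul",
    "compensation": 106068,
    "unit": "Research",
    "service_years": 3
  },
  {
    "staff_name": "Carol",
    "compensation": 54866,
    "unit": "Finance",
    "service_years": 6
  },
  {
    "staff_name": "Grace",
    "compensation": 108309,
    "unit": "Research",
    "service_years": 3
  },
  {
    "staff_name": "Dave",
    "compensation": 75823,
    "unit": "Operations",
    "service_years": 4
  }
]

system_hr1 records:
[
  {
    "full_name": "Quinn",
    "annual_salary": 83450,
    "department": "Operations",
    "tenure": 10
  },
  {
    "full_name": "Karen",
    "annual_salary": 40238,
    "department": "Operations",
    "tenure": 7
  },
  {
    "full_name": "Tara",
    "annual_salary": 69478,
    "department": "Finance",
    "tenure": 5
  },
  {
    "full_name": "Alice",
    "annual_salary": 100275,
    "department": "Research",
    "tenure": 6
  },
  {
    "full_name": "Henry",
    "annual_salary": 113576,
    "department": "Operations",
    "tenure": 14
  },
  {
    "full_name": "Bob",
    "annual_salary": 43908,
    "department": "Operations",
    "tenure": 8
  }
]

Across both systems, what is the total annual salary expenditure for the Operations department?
454108

Schema mappings:
- "unit" (system_hr3) = "department" (system_hr1) = department
- "compensation" (system_hr3) = "annual_salary" (system_hr1) = salary

Operations salaries from system_hr3: 172936
Operations salaries from system_hr1: 281172

Total: 172936 + 281172 = 454108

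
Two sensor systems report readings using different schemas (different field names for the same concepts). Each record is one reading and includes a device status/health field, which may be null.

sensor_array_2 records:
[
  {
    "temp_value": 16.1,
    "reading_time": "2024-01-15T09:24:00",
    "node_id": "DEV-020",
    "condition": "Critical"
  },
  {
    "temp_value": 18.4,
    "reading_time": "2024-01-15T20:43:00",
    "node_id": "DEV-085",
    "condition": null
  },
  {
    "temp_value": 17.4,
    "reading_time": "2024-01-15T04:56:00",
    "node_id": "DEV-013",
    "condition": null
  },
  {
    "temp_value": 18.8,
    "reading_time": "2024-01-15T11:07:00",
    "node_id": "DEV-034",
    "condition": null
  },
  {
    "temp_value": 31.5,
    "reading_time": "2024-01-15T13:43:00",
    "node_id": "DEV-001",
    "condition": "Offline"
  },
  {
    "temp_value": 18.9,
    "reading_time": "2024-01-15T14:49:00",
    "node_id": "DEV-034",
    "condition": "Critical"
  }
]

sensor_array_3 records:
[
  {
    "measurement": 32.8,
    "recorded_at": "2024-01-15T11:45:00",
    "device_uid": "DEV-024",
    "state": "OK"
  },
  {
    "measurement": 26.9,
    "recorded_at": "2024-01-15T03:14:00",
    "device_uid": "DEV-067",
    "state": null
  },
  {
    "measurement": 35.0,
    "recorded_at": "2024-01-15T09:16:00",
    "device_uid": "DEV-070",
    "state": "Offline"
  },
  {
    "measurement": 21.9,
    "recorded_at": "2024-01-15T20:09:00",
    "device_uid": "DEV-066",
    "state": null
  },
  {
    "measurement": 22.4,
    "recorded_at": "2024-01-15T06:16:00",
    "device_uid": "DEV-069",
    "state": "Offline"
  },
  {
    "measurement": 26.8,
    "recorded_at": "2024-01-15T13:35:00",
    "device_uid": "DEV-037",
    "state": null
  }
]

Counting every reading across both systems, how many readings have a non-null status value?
6

Schema mapping: "condition" (sensor_array_2) = "state" (sensor_array_3) = status

Non-null in sensor_array_2: 3
Non-null in sensor_array_3: 3

Total non-null: 3 + 3 = 6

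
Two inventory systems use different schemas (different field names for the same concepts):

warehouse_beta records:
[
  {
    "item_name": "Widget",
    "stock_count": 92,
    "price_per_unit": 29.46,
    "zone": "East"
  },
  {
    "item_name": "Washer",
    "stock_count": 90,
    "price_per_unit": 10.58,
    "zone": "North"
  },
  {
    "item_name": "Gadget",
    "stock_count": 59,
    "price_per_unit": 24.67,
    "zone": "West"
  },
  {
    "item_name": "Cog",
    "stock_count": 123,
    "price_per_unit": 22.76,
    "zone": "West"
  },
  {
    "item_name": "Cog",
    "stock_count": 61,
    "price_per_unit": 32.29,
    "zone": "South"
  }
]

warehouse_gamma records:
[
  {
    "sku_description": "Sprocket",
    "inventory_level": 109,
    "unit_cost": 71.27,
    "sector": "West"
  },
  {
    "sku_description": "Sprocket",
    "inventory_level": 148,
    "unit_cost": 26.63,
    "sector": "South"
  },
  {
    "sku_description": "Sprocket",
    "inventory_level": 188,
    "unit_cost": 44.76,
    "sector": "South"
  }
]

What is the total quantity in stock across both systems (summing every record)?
870

To reconcile these schemas, identify the field holding the quantity in stock in each system:
1. In warehouse_beta it is "stock_count"
2. In warehouse_gamma it is "inventory_level"

From warehouse_beta: 92 + 90 + 59 + 123 + 61 = 425
From warehouse_gamma: 109 + 148 + 188 = 445

Total: 425 + 445 = 870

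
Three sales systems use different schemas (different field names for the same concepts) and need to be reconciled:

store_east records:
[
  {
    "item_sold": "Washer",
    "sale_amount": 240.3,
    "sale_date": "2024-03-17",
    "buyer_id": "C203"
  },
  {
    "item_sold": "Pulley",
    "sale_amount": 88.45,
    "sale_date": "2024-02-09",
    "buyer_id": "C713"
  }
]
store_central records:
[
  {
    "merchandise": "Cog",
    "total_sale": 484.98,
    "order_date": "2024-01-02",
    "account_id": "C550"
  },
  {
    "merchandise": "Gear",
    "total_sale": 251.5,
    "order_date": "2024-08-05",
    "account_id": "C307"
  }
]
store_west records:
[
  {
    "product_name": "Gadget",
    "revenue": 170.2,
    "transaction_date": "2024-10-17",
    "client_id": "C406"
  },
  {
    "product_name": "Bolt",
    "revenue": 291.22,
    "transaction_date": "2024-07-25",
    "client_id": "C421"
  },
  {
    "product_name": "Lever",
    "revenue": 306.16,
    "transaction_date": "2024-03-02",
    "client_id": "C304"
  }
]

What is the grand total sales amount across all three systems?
1832.81

Schema reconciliation - all amount fields map to sale amount:

store_east (sale_amount): 328.75
store_central (total_sale): 736.48
store_west (revenue): 767.58

Grand total: 1832.81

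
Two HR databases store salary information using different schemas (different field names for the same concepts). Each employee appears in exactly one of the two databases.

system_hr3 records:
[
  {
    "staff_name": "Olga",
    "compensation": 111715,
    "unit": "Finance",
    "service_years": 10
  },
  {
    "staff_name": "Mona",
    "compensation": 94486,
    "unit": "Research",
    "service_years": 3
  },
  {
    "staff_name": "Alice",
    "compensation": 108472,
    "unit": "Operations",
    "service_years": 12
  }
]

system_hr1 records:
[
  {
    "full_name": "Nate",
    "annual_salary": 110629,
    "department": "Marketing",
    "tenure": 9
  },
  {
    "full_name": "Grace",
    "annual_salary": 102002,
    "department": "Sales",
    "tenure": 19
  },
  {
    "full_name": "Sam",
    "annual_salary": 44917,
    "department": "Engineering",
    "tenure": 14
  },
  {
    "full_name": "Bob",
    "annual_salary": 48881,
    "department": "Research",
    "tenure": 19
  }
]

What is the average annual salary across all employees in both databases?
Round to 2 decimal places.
88728.86

Schema mapping: "compensation" (system_hr3) = "annual_salary" (system_hr1) = annual salary

All salaries: [111715, 94486, 108472, 110629, 102002, 44917, 48881]
Sum: 621102
Count: 7
Average: 621102 / 7 = 88728.86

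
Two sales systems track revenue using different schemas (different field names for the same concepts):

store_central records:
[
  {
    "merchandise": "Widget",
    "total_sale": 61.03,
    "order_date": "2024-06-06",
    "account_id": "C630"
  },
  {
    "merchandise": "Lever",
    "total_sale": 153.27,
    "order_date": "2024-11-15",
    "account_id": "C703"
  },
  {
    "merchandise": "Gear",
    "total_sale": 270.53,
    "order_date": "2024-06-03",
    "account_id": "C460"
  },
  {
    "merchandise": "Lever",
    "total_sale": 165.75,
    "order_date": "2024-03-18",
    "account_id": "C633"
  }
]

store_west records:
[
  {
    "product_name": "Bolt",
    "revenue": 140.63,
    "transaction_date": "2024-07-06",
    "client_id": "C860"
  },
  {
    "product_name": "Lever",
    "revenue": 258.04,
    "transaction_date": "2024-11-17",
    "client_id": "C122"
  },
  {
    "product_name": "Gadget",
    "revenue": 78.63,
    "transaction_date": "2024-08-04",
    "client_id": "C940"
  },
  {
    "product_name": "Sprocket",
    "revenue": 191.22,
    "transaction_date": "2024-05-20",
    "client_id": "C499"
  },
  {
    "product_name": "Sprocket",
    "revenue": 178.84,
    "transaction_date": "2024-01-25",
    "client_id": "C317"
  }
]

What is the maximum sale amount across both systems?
270.53

Reconcile: "total_sale" (store_central) = "revenue" (store_west) = sale amount

Maximum in store_central: 270.53
Maximum in store_west: 258.04

Overall maximum: max(270.53, 258.04) = 270.53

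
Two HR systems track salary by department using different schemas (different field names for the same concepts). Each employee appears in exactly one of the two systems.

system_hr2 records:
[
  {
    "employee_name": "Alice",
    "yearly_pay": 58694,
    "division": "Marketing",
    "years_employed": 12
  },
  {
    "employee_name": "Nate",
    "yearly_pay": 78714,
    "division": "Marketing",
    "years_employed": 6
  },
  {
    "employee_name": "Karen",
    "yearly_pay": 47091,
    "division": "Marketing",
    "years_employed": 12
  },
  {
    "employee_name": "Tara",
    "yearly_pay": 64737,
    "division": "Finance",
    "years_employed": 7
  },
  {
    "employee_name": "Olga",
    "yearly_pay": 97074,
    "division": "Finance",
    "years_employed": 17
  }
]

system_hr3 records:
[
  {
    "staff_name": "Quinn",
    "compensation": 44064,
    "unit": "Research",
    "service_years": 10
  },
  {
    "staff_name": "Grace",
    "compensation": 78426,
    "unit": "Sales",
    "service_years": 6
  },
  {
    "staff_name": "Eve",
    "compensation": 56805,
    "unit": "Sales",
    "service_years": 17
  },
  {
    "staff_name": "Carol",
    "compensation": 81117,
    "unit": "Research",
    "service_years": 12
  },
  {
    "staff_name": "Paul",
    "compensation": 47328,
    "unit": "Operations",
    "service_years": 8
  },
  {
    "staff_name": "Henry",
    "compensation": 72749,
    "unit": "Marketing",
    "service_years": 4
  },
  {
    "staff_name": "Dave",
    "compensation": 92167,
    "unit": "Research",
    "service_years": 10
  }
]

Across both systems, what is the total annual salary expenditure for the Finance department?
161811

Schema mappings:
- "division" (system_hr2) = "unit" (system_hr3) = department
- "yearly_pay" (system_hr2) = "compensation" (system_hr3) = salary

Finance salaries from system_hr2: 161811
Finance salaries from system_hr3: 0

Total: 161811 + 0 = 161811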